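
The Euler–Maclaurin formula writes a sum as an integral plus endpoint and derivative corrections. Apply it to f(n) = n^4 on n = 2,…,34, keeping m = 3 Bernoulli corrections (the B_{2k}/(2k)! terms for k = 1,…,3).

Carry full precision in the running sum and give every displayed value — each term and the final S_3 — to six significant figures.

The integral term ∫_2^34 x^4 dx = 9.08708e+06.
Boundary: ½(f(2) + f(34)) = ½(16.0000 + 1.33634e+06) = 668176.
Integral + boundary = 9.75525e+06.
k=1: B_{2}/(2)! × [f^{(1)}(34) − f^{(1)}(2)] = 1/12 × (157216 − 32.0000) = 13098.7.
Running total after k=1: 9.76835e+06.
k=2: B_{4}/(4)! × [f^{(3)}(34) − f^{(3)}(2)] = −1/720 × (816.000 − 48.0000) = -1.06667.
Running total after k=2: 9.76835e+06.
k=3: B_{6}/(6)! × [f^{(5)}(34) − f^{(5)}(2)] = 1/30240 × (0.00000 − 0.00000) = 0.00000.

S_3 ≈ 9.76835e+06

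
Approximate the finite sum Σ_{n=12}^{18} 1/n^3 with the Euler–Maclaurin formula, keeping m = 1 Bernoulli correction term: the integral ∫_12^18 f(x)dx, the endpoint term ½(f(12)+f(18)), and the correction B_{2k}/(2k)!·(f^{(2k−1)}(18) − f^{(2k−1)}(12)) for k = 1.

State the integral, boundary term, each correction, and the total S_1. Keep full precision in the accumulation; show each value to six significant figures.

The integral term ∫_12^18 1/x^3 dx = 0.00192901.
Boundary: ½(f(12) + f(18)) = ½(0.000578704 + 0.000171468) = 0.000375086.
So far: 0.00230410.
Correction k=1: B_{2}/2! · (f^{(1)}(18) − f^{(1)}(12)) = 1/12 · (-2.85780e-05 − (-0.000144676)) = 9.67483e-06.

S_1 ≈ 0.00231377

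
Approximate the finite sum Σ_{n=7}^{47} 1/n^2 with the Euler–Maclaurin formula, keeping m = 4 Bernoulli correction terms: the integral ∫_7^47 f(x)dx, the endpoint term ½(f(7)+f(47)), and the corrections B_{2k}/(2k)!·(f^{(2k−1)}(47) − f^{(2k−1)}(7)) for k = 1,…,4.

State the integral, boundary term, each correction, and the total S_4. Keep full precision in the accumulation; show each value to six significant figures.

Integral: ∫_7^47 1/x^2 dx = 0.121581.
Boundary: ½(f(7) + f(47)) = ½(0.0204082 + 0.000452694) = 0.0104304.
Running total after boundary: 0.132011.
Order-1 term: 1/12 · (-1.92636e-05 − (-0.00583090)) = 0.000484303.
After k=1: 0.132495.
Order-2 term: −1/720 · (-1.04646e-07 − (-0.00142798)) = -1.98316e-06.
After k=2: 0.132493.
Order-3 term: 1/30240 · (-1.42117e-09 − (-0.000874271)) = 2.89110e-08.
After k=3: 0.132493.
Order-4 term: −1/1209600 · (-3.60280e-11 − (-0.000999167)) = -8.26031e-10.

S_4 ≈ 0.132493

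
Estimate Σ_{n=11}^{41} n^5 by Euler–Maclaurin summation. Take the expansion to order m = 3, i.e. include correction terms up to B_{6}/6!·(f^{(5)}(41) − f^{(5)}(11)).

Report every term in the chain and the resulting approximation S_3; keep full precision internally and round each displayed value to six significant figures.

The integral term ∫_11^41 x^5 dx = 7.91389e+08.
Endpoint term: (f(11) + f(41))/2 = (161051 + 1.15856e+08)/2 = 5.80086e+07.
Integral + boundary = 8.49397e+08.
k=1: B_{2}/(2)! × [f^{(1)}(41) − f^{(1)}(11)] = 1/12 × (1.41288e+07 − 73205.0) = 1.17130e+06.
After k=1: 8.50569e+08.
k=2: B_{4}/(4)! × [f^{(3)}(41) − f^{(3)}(11)] = −1/720 × (100860 − 7260.00) = -130.000.
After k=2: 8.50569e+08.
k=3: B_{6}/(6)! × [f^{(5)}(41) − f^{(5)}(11)] = 1/30240 × (120.000 − 120.000) = 0.00000.

S_3 ≈ 8.50569e+08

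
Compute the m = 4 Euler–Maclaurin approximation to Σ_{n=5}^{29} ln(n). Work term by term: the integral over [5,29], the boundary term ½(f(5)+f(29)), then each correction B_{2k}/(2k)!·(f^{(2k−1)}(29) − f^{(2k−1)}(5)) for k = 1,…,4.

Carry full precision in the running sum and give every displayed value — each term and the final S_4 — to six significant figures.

Integral: ∫_5^29 ln(x) dx = 65.6044.
Endpoint term: (f(5) + f(29))/2 = (1.60944 + 3.36730)/2 = 2.48837.
Integral + boundary = 68.0928.
k=1: B_{2}/(2)! × [f^{(1)}(29) − f^{(1)}(5)] = 1/12 × (0.0344828 − 0.200000) = -0.0137931.
Running total after k=1: 68.0790.
k=2: B_{4}/(4)! × [f^{(3)}(29) − f^{(3)}(5)] = −1/720 × (8.20042e-05 − 0.0160000) = 2.21083e-05.
Running total after k=2: 68.0790.
k=3: B_{6}/(6)! × [f^{(5)}(29) − f^{(5)}(5)] = 1/30240 × (1.17010e-06 − 0.00768000) = -2.53930e-07.
Running total after k=3: 68.0790.
k=4: B_{8}/(8)! × [f^{(7)}(29) − f^{(7)}(5)] = −1/1209600 × (4.17394e-08 − 0.00921600) = 7.61901e-09.

S_4 ≈ 68.0790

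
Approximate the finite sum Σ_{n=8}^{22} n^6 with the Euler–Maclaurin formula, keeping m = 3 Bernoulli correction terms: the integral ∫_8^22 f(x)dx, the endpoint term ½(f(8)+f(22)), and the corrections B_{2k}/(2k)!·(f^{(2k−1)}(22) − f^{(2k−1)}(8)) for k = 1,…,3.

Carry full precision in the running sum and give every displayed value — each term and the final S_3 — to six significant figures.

The integral term ∫_8^22 x^6 dx = 3.56037e+08.
½[f(8) + f(22)] = ½[262144 + 1.13380e+08] = 5.68210e+07.
Running total after boundary: 4.12858e+08.
k=1: B_{2}/(2)! × [f^{(1)}(22) − f^{(1)}(8)] = 1/12 × (3.09218e+07 − 196608) = 2.56043e+06.
After k=1: 4.15419e+08.
k=2: B_{4}/(4)! × [f^{(3)}(22) − f^{(3)}(8)] = −1/720 × (1.27776e+06 − 61440.0) = -1689.33.
After k=2: 4.15417e+08.
k=3: B_{6}/(6)! × [f^{(5)}(22) − f^{(5)}(8)] = 1/30240 × (15840.0 − 5760.00) = 0.333333.

S_3 ≈ 4.15417e+08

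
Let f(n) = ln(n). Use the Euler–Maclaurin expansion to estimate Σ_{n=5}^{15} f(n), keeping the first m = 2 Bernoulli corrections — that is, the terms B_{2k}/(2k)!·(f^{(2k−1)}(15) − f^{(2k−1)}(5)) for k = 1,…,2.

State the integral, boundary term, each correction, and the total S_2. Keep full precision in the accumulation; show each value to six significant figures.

The integral term ∫_5^15 ln(x) dx = 22.5736.
Endpoint term: (f(5) + f(15))/2 = (1.60944 + 2.70805)/2 = 2.15874.
So far: 24.7323.
Correction k=1: B_{2}/2! · (f^{(1)}(15) − f^{(1)}(5)) = 1/12 · (0.0666667 − 0.200000) = -0.0111111.
Partial sum through k=1: 24.7212.
Correction k=2: B_{4}/4! · (f^{(3)}(15) − f^{(3)}(5)) = −1/720 · (0.000592593 − 0.0160000) = 2.13992e-05.

S_2 ≈ 24.7212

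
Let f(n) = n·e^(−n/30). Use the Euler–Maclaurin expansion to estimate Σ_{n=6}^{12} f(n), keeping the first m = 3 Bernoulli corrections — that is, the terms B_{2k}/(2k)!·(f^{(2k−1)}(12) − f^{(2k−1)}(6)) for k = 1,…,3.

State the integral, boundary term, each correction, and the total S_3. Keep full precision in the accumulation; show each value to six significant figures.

S_3 ≈ 46.0830

The integral term ∫_6^12 x·e^(−x/30) dx = 39.6260.
Boundary: ½(f(6) + f(12)) = ½(4.91238 + 8.04384) = 6.47811.
So far: 46.1041.
k=1: B_{2}/(2)! × [f^{(1)}(12) − f^{(1)}(6)] = 1/12 × (0.402192 − 0.654985) = -0.0210660.
After k=1: 46.0830.
k=2: B_{4}/(4)! × [f^{(3)}(12) − f^{(3)}(6)] = −1/720 × (0.00193648 − 0.00254716) = 8.48170e-07.
After k=2: 46.0830.
k=3: B_{6}/(6)! × [f^{(5)}(12) − f^{(5)}(6)] = 1/30240 × (3.80676e-06 − 4.85174e-06) = -3.45563e-11.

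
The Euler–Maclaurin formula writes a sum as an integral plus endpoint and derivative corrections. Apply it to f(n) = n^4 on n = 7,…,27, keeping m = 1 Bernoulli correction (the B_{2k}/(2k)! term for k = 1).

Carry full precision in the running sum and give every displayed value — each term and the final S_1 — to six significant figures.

S_1 ≈ 3.13979e+06

The integral term ∫_7^27 x^4 dx = 2.86642e+06.
Boundary: ½(f(7) + f(27)) = ½(2401.00 + 531441) = 266921.
So far: 3.13334e+06.
Order-1 term: 1/12 · (78732.0 − 1372.00) = 6446.67.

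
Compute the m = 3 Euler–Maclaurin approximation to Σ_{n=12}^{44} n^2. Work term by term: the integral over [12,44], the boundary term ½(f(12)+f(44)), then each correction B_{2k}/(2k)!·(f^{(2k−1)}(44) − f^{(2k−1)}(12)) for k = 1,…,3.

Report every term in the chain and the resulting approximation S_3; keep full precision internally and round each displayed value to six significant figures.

S_3 ≈ 28864.0

∫_12^44 x^2 dx evaluates to 27818.7.
½[f(12) + f(44)] = ½[144.000 + 1936.00] = 1040.00.
Integral + boundary = 28858.7.
Correction k=1: B_{2}/2! · (f^{(1)}(44) − f^{(1)}(12)) = 1/12 · (88.0000 − 24.0000) = 5.33333.
Running total after k=1: 28864.0.
Correction k=2: B_{4}/4! · (f^{(3)}(44) − f^{(3)}(12)) = −1/720 · (0.00000 − 0.00000) = 0.00000.
Running total after k=2: 28864.0.
Correction k=3: B_{6}/6! · (f^{(5)}(44) − f^{(5)}(12)) = 1/30240 · (0.00000 − 0.00000) = 0.00000.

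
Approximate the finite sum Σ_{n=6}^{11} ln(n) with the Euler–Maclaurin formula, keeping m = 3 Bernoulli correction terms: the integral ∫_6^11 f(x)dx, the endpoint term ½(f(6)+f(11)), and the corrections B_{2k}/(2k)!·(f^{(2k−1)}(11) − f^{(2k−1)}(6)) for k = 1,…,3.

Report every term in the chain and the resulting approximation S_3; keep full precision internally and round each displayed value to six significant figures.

S_3 ≈ 12.7148

The integral term ∫_6^11 ln(x) dx = 10.6263.
Boundary: ½(f(6) + f(11)) = ½(1.79176 + 2.39790) = 2.09483.
Running total after boundary: 12.7211.
k=1: B_{2}/(2)! × [f^{(1)}(11) − f^{(1)}(6)] = 1/12 × (0.0909091 − 0.166667) = -0.00631313.
After k=1: 12.7148.
k=2: B_{4}/(4)! × [f^{(3)}(11) − f^{(3)}(6)] = −1/720 × (0.00150263 − 0.00925926) = 1.07731e-05.
After k=2: 12.7148.
k=3: B_{6}/(6)! × [f^{(5)}(11) − f^{(5)}(6)] = 1/30240 × (0.000149021 − 0.00308642) = -9.71362e-08.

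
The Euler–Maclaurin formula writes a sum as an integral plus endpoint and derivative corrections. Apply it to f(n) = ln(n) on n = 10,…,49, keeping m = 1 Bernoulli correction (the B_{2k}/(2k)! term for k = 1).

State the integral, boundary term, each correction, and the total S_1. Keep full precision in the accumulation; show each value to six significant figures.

S_1 ≈ 131.764

The integral term ∫_10^49 ln(x) dx = 128.673.
½[f(10) + f(49)] = ½[2.30259 + 3.89182] = 3.09720.
Running total after boundary: 131.771.
k=1: B_{2}/(2)! × [f^{(1)}(49) − f^{(1)}(10)] = 1/12 × (0.0204082 − 0.100000) = -0.00663265.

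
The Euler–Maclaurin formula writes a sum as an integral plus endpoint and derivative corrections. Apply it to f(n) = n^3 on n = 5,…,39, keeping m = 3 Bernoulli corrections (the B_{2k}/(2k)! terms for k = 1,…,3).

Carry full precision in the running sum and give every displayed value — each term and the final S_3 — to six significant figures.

S_3 ≈ 608300

Integral: ∫_5^39 x^3 dx = 578204.
½[f(5) + f(39)] = ½[125.000 + 59319.0] = 29722.0.
Integral + boundary = 607926.
Order-1 term: 1/12 · (4563.00 − 75.0000) = 374.000.
Running total after k=1: 608300.
Order-2 term: −1/720 · (6.00000 − 6.00000) = 0.00000.
Running total after k=2: 608300.
Order-3 term: 1/30240 · (0.00000 − 0.00000) = 0.00000.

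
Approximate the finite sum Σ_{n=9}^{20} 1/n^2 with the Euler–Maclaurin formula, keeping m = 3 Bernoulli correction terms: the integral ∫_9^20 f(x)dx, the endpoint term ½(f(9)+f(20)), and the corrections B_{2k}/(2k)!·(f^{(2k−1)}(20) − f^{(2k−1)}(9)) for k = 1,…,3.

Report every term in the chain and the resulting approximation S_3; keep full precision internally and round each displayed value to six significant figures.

The integral term ∫_9^20 1/x^2 dx = 0.0611111.
Endpoint term: (f(9) + f(20))/2 = (0.0123457 + 0.00250000)/2 = 0.00742284.
Running total after boundary: 0.0685340.
k=1: B_{2}/(2)! × [f^{(1)}(20) − f^{(1)}(9)] = 1/12 × (-0.000250000 − (-0.00274348)) = 0.000207790.
After k=1: 0.0687417.
k=2: B_{4}/(4)! × [f^{(3)}(20) − f^{(3)}(9)] = −1/720 × (-7.50000e-06 − (-0.000406442)) = -5.54086e-07.
After k=2: 0.0687412.
k=3: B_{6}/(6)! × [f^{(5)}(20) − f^{(5)}(9)] = 1/30240 × (-5.62500e-07 − (-0.000150534)) = 4.95938e-09.

S_3 ≈ 0.0687412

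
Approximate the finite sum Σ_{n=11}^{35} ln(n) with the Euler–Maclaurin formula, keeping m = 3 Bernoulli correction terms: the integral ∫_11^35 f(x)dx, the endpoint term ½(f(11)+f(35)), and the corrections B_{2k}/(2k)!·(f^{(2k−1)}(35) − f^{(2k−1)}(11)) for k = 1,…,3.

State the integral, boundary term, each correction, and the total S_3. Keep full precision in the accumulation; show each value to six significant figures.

S_3 ≈ 77.0318

The integral term ∫_11^35 ln(x) dx = 74.0603.
½[f(11) + f(35)] = ½[2.39790 + 3.55535] = 2.97662.
Integral + boundary = 77.0370.
Order-1 term: 1/12 · (0.0285714 − 0.0909091) = -0.00519481.
Running total after k=1: 77.0318.
Order-2 term: −1/720 · (4.66472e-05 − 0.00150263) = 2.02220e-06.
Running total after k=2: 77.0318.
Order-3 term: 1/30240 · (4.56952e-07 − 0.000149021) = -4.91284e-09.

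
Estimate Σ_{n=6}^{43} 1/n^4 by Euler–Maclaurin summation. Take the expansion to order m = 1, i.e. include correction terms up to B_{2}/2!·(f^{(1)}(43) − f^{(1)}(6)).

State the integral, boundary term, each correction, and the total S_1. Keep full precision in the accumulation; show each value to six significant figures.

S_1 ≈ 0.00196783

∫_6^43 1/x^4 dx evaluates to 0.00153902.
Boundary: ½(f(6) + f(43)) = ½(0.000771605 + 2.92500e-07) = 0.000385949.
Integral + boundary = 0.00192497.
Order-1 term: 1/12 · (-2.72093e-08 − (-0.000514403)) = 4.28647e-05.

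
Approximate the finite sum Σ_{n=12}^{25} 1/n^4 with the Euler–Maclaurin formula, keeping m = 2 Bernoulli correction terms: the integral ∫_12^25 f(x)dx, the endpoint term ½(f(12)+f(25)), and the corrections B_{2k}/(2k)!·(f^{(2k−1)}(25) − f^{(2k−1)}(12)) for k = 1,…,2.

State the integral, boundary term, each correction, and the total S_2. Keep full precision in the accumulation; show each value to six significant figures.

Integral: ∫_12^25 1/x^4 dx = 0.000171568.
Endpoint term: (f(12) + f(25))/2 = (4.82253e-05 + 2.56000e-06)/2 = 2.53927e-05.
Running total after boundary: 0.000196961.
k=1: B_{2}/(2)! × [f^{(1)}(25) − f^{(1)}(12)] = 1/12 × (-4.09600e-07 − (-1.60751e-05)) = 1.30546e-06.
Running total after k=1: 0.000198266.
k=2: B_{4}/(4)! × [f^{(3)}(25) − f^{(3)}(12)] = −1/720 × (-1.96608e-08 − (-3.34898e-06)) = -4.62405e-09.

S_2 ≈ 0.000198261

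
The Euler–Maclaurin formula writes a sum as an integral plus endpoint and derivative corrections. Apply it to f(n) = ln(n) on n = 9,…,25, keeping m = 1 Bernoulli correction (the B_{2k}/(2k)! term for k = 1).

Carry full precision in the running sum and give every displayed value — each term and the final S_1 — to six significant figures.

S_1 ≈ 47.3990

Integral: ∫_9^25 ln(x) dx = 44.6969.
Endpoint term: (f(9) + f(25))/2 = (2.19722 + 3.21888)/2 = 2.70805.
Running total after boundary: 47.4049.
Order-1 term: 1/12 · (0.0400000 − 0.111111) = -0.00592593.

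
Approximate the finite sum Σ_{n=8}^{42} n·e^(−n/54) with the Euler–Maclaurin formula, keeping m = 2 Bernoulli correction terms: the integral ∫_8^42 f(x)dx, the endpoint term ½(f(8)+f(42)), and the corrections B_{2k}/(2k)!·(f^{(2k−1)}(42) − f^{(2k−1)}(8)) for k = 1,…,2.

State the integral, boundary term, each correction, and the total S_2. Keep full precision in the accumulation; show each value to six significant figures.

∫_8^42 x·e^(−x/54) dx evaluates to 505.328.
½[f(8) + f(42)] = ½[6.89843 + 19.2959] = 13.0972.
Running total after boundary: 518.425.
k=1: B_{2}/(2)! × [f^{(1)}(42) − f^{(1)}(8)] = 1/12 × (0.102095 − 0.734555) = -0.0527050.
Partial sum through k=1: 518.373.
k=2: B_{4}/(4)! × [f^{(3)}(42) − f^{(3)}(8)] = −1/720 × (0.000350119 − 0.000843334) = 6.85021e-07.

S_2 ≈ 518.373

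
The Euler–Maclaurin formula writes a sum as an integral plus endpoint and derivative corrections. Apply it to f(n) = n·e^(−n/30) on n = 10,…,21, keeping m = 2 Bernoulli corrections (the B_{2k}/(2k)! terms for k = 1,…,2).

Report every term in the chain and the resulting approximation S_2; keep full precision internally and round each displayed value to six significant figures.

The integral term ∫_10^21 x·e^(−x/30) dx = 100.062.
Endpoint term: (f(10) + f(21))/2 = (7.16531 + 10.4283)/2 = 8.79680.
So far: 108.859.
k=1: B_{2}/(2)! × [f^{(1)}(21) − f^{(1)}(10)] = 1/12 × (0.148976 − 0.477688) = -0.0273927.
Running total after k=1: 108.831.
k=2: B_{4}/(4)! × [f^{(3)}(21) − f^{(3)}(10)] = −1/720 × (0.00126905 − 0.00212306) = 1.18612e-06.

S_2 ≈ 108.831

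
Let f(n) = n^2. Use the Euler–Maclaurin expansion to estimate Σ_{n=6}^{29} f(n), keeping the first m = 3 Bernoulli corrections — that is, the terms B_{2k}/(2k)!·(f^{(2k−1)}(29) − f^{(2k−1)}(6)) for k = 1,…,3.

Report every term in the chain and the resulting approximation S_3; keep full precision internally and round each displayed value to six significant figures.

S_3 ≈ 8500.00

The integral term ∫_6^29 x^2 dx = 8057.67.
½[f(6) + f(29)] = ½[36.0000 + 841.000] = 438.500.
Integral + boundary = 8496.17.
k=1: B_{2}/(2)! × [f^{(1)}(29) − f^{(1)}(6)] = 1/12 × (58.0000 − 12.0000) = 3.83333.
Partial sum through k=1: 8500.00.
k=2: B_{4}/(4)! × [f^{(3)}(29) − f^{(3)}(6)] = −1/720 × (0.00000 − 0.00000) = 0.00000.
Partial sum through k=2: 8500.00.
k=3: B_{6}/(6)! × [f^{(5)}(29) − f^{(5)}(6)] = 1/30240 × (0.00000 − 0.00000) = 0.00000.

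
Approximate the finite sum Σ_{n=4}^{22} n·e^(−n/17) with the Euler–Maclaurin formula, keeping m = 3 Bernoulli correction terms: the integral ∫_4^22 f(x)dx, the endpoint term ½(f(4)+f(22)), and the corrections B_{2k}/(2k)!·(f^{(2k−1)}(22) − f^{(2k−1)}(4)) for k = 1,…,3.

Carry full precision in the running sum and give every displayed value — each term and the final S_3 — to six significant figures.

The integral term ∫_4^22 x·e^(−x/17) dx = 100.396.
Boundary: ½(f(4) + f(22)) = ½(3.16135 + 6.03107) = 4.59621.
Integral + boundary = 104.992.
Correction k=1: B_{2}/2! · (f^{(1)}(22) − f^{(1)}(4)) = 1/12 · (-0.0806293 − 0.604376) = -0.0570838.
Partial sum through k=1: 104.935.
Correction k=2: B_{4}/4! · (f^{(3)}(22) − f^{(3)}(4)) = −1/720 · (0.00161817 − 0.00756074) = 8.25357e-06.
Partial sum through k=2: 104.935.
Correction k=3: B_{6}/6! · (f^{(5)}(22) − f^{(5)}(4)) = 1/30240 · (1.21638e-05 − 4.50872e-05) = -1.08874e-09.

S_3 ≈ 104.935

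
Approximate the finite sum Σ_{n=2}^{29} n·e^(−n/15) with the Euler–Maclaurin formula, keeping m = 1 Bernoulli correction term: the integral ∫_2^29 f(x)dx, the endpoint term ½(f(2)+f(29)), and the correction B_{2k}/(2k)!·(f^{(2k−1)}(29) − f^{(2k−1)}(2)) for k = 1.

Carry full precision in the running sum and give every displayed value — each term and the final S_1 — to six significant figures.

S_1 ≈ 130.589

Integral: ∫_2^29 x·e^(−x/15) dx = 127.690.
Endpoint term: (f(2) + f(29))/2 = (1.75035 + 4.19529)/2 = 2.97282.
So far: 130.663.
Correction k=1: B_{2}/2! · (f^{(1)}(29) − f^{(1)}(2)) = 1/12 · (-0.135021 − 0.758484) = -0.0744587.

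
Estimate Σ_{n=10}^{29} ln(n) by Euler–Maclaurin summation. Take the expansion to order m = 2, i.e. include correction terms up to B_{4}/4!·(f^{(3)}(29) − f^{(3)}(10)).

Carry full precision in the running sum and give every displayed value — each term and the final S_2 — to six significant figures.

Integral: ∫_10^29 ln(x) dx = 55.6257.
Boundary: ½(f(10) + f(29)) = ½(2.30259 + 3.36730) = 2.83494.
Integral + boundary = 58.4607.
Correction k=1: B_{2}/2! · (f^{(1)}(29) − f^{(1)}(10)) = 1/12 · (0.0344828 − 0.100000) = -0.00545977.
Partial sum through k=1: 58.4552.
Correction k=2: B_{4}/4! · (f^{(3)}(29) − f^{(3)}(10)) = −1/720 · (8.20042e-05 − 0.00200000) = 2.66388e-06.

S_2 ≈ 58.4552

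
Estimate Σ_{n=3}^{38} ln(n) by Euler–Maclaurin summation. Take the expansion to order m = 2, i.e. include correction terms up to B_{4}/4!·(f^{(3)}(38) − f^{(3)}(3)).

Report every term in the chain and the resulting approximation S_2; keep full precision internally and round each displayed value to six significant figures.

S_2 ≈ 102.275

∫_3^38 ln(x) dx evaluates to 99.9324.
Boundary: ½(f(3) + f(38)) = ½(1.09861 + 3.63759) = 2.36810.
Running total after boundary: 102.301.
Order-1 term: 1/12 · (0.0263158 − 0.333333) = -0.0255848.
Running total after k=1: 102.275.
Order-2 term: −1/720 · (3.64485e-05 − 0.0740741) = 0.000102830.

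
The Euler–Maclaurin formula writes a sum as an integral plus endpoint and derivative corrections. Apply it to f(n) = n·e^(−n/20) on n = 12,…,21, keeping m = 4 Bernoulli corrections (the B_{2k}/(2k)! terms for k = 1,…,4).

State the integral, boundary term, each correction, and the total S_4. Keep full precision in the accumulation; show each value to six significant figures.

S_4 ≈ 71.2380

The integral term ∫_12^21 x·e^(−x/20) dx = 64.2905.
Endpoint term: (f(12) + f(21))/2 = (6.58574 + 7.34869)/2 = 6.96722.
So far: 71.2577.
Correction k=1: B_{2}/2! · (f^{(1)}(21) − f^{(1)}(12)) = 1/12 · (-0.0174969 − 0.219525) = -0.0197518.
After k=1: 71.2380.
Correction k=2: B_{4}/4! · (f^{(3)}(21) − f^{(3)}(12)) = −1/720 · (0.00170595 − 0.00329287) = 2.20406e-06.
After k=2: 71.2380.
Correction k=3: B_{6}/6! · (f^{(5)}(21) − f^{(5)}(12)) = 1/30240 · (8.63909e-06 − 1.50923e-05) = -2.13401e-10.
After k=3: 71.2380.
Correction k=4: B_{8}/8! · (f^{(7)}(21) − f^{(7)}(12)) = −1/1209600 · (3.25333e-08 − 5.48812e-08) = 1.84754e-14.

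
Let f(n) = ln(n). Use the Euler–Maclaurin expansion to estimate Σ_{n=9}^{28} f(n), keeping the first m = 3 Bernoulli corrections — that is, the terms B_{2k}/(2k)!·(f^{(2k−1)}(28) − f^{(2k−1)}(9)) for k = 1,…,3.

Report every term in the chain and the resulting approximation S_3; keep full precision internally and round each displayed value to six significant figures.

∫_9^28 ln(x) dx evaluates to 54.5267.
½[f(9) + f(28)] = ½[2.19722 + 3.33220] = 2.76471.
Integral + boundary = 57.2914.
Order-1 term: 1/12 · (0.0357143 − 0.111111) = -0.00628307.
Partial sum through k=1: 57.2851.
Order-2 term: −1/720 · (9.11079e-05 − 0.00274348) = 3.68386e-06.
Partial sum through k=2: 57.2851.
Order-3 term: 1/30240 · (1.39451e-06 − 0.000406442) = -1.33944e-08.

S_3 ≈ 57.2851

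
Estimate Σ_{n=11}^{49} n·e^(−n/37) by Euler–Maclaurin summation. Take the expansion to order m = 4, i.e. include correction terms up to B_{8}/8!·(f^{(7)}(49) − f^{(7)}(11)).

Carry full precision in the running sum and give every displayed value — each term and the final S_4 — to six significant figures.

S_4 ≈ 483.449

∫_11^49 x·e^(−x/37) dx evaluates to 472.897.
Endpoint term: (f(11) + f(49))/2 = (8.17105 + 13.0331)/2 = 10.6021.
Integral + boundary = 483.499.
Correction k=1: B_{2}/2! · (f^{(1)}(49) − f^{(1)}(11)) = 1/12 · (-0.0862646 − 0.521984) = -0.0506874.
Partial sum through k=1: 483.449.
Correction k=2: B_{4}/4! · (f^{(3)}(49) − f^{(3)}(11)) = −1/720 · (0.000325567 − 0.00146649) = 1.58462e-06.
Partial sum through k=2: 483.449.
Correction k=3: B_{6}/6! · (f^{(5)}(49) − f^{(5)}(11)) = 1/30240 · (5.21655e-07 − 1.86391e-06) = -4.43869e-11.
Partial sum through k=3: 483.449.
Correction k=4: B_{8}/8! · (f^{(7)}(49) − f^{(7)}(11)) = −1/1209600 · (5.88383e-10 − 1.94055e-09) = 1.11786e-15.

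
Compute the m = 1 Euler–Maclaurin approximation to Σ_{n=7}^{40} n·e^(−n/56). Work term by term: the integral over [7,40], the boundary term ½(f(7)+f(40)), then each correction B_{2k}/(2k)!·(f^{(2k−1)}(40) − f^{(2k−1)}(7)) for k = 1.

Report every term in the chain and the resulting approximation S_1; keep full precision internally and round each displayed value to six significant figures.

∫_7^40 x·e^(−x/56) dx evaluates to 481.673.
Boundary: ½(f(7) + f(40)) = ½(6.17748 + 19.5817) = 12.8796.
Running total after boundary: 494.553.
Order-1 term: 1/12 · (0.139869 − 0.772185) = -0.0526930.

S_1 ≈ 494.500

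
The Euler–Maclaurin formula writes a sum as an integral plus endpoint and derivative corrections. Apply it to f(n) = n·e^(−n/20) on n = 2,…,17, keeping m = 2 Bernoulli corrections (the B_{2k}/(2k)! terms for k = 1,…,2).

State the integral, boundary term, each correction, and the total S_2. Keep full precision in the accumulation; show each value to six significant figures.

S_2 ≈ 86.3168

∫_2^17 x·e^(−x/20) dx evaluates to 81.8414.
Boundary: ½(f(2) + f(17)) = ½(1.80967 + 7.26605) = 4.53786.
Running total after boundary: 86.3793.
k=1: B_{2}/(2)! × [f^{(1)}(17) − f^{(1)}(2)] = 1/12 × (0.0641122 − 0.814354) = -0.0625201.
After k=1: 86.3168.
k=2: B_{4}/(4)! × [f^{(3)}(17) − f^{(3)}(2)] = −1/720 × (0.00229736 − 0.00656007) = 5.92044e-06.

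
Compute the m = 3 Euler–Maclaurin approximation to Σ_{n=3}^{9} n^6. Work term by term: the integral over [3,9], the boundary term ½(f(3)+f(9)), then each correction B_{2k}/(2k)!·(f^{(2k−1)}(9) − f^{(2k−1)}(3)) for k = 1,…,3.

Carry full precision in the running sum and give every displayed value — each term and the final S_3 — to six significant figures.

S_3 ≈ 978340

Integral: ∫_3^9 x^6 dx = 682969.
½[f(3) + f(9)] = ½[729.000 + 531441] = 266085.
So far: 949054.
k=1: B_{2}/(2)! × [f^{(1)}(9) − f^{(1)}(3)] = 1/12 × (354294 − 1458.00) = 29403.0.
Running total after k=1: 978457.
k=2: B_{4}/(4)! × [f^{(3)}(9) − f^{(3)}(3)] = −1/720 × (87480.0 − 3240.00) = -117.000.
Running total after k=2: 978340.
k=3: B_{6}/(6)! × [f^{(5)}(9) − f^{(5)}(3)] = 1/30240 × (6480.00 − 2160.00) = 0.142857.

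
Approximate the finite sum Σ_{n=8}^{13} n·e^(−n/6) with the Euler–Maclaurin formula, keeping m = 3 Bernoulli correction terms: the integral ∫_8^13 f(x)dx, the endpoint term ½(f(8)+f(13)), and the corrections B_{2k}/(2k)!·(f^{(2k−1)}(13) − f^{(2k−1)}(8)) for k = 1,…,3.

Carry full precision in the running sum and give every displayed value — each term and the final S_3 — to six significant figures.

∫_8^13 x·e^(−x/6) dx evaluates to 9.08245.
Boundary: ½(f(8) + f(13)) = ½(2.10878 + 1.48926) = 1.79902.
So far: 10.8815.
Order-1 term: 1/12 · (-0.133652 − (-0.0878657)) = -0.00381552.
Partial sum through k=1: 10.8777.
Order-2 term: −1/720 · (0.00265183 − 0.0122036) = 1.32663e-05.
Partial sum through k=2: 10.8777.
Order-3 term: 1/30240 · (0.000250450 − 0.000745774) = -1.63798e-08.

S_3 ≈ 10.8777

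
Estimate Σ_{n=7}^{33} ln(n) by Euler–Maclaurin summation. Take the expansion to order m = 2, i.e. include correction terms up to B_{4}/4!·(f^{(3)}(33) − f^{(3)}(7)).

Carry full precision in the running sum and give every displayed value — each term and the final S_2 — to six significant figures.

∫_7^33 ln(x) dx evaluates to 75.7634.
Endpoint term: (f(7) + f(33))/2 = (1.94591 + 3.49651)/2 = 2.72121.
Integral + boundary = 78.4846.
Correction k=1: B_{2}/2! · (f^{(1)}(33) − f^{(1)}(7)) = 1/12 · (0.0303030 − 0.142857) = -0.00937951.
After k=1: 78.4752.
Correction k=2: B_{4}/4! · (f^{(3)}(33) − f^{(3)}(7)) = −1/720 · (5.56529e-05 − 0.00583090) = 8.02118e-06.

S_2 ≈ 78.4752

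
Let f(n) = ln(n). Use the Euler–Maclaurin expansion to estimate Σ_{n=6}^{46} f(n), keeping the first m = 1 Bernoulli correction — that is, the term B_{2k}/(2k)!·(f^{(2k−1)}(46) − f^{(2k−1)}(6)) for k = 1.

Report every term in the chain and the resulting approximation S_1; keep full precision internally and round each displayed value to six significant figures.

S_1 ≈ 128.165

∫_6^46 ln(x) dx evaluates to 125.367.
½[f(6) + f(46)] = ½[1.79176 + 3.82864] = 2.81020.
Running total after boundary: 128.177.
k=1: B_{2}/(2)! × [f^{(1)}(46) − f^{(1)}(6)] = 1/12 × (0.0217391 − 0.166667) = -0.0120773.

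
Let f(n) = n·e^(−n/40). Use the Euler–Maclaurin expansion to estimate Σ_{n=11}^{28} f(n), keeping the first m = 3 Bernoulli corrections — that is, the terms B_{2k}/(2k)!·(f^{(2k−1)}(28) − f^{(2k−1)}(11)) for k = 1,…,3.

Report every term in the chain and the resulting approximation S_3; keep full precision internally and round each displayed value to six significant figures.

∫_11^28 x·e^(−x/40) dx evaluates to 198.815.
Boundary: ½(f(11) + f(28)) = ½(8.35529 + 13.9044) = 11.1298.
Integral + boundary = 209.945.
k=1: B_{2}/(2)! × [f^{(1)}(28) − f^{(1)}(11)] = 1/12 × (0.148976 − 0.550690) = -0.0334762.
Running total after k=1: 209.911.
k=2: B_{4}/(4)! × [f^{(3)}(28) − f^{(3)}(11)] = −1/720 × (0.000713841 − 0.00129365) = 8.05285e-07.
Running total after k=2: 209.911.
k=3: B_{6}/(6)! × [f^{(5)}(28) − f^{(5)}(11)] = 1/30240 × (8.34108e-07 − 1.40194e-06) = -1.87777e-11.

S_3 ≈ 209.911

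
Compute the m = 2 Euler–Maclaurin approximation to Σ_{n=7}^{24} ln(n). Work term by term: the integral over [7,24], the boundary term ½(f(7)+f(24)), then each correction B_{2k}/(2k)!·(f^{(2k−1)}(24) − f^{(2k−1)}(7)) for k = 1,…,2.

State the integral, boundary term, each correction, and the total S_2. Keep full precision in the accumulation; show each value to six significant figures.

∫_7^24 ln(x) dx evaluates to 45.6519.
Endpoint term: (f(7) + f(24))/2 = (1.94591 + 3.17805)/2 = 2.56198.
So far: 48.2139.
Correction k=1: B_{2}/2! · (f^{(1)}(24) − f^{(1)}(7)) = 1/12 · (0.0416667 − 0.142857) = -0.00843254.
After k=1: 48.2055.
Correction k=2: B_{4}/4! · (f^{(3)}(24) − f^{(3)}(7)) = −1/720 · (0.000144676 − 0.00583090) = 7.89754e-06.

S_2 ≈ 48.2055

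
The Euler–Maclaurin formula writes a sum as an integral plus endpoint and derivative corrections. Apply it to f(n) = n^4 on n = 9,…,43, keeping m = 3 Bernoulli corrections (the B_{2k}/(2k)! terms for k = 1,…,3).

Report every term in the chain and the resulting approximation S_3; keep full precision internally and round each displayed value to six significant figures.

S_3 ≈ 3.11288e+07

∫_9^43 x^4 dx evaluates to 2.93899e+07.
Endpoint term: (f(9) + f(43))/2 = (6561.00 + 3.41880e+06)/2 = 1.71268e+06.
Integral + boundary = 3.11026e+07.
Correction k=1: B_{2}/2! · (f^{(1)}(43) − f^{(1)}(9)) = 1/12 · (318028 − 2916.00) = 26259.3.
After k=1: 3.11288e+07.
Correction k=2: B_{4}/4! · (f^{(3)}(43) − f^{(3)}(9)) = −1/720 · (1032.00 − 216.000) = -1.13333.
After k=2: 3.11288e+07.
Correction k=3: B_{6}/6! · (f^{(5)}(43) − f^{(5)}(9)) = 1/30240 · (0.00000 − 0.00000) = 0.00000.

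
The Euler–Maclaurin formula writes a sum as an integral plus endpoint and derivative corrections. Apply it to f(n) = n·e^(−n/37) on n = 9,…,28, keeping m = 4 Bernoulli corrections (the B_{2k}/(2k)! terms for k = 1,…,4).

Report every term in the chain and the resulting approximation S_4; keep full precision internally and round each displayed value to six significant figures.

The integral term ∫_9^28 x·e^(−x/37) dx = 206.114.
Boundary: ½(f(9) + f(28)) = ½(7.05673 + 13.1372) = 10.0970.
So far: 216.211.
k=1: B_{2}/(2)! × [f^{(1)}(28) − f^{(1)}(9)] = 1/12 × (0.114126 − 0.593358) = -0.0399360.
Running total after k=1: 216.171.
k=2: B_{4}/(4)! × [f^{(3)}(28) − f^{(3)}(9)] = −1/720 × (0.000768808 − 0.00157890) = 1.12513e-06.
Running total after k=2: 216.171.
k=3: B_{6}/(6)! × [f^{(5)}(28) − f^{(5)}(9)] = 1/30240 × (1.06227e-06 − 1.99005e-06) = -3.06806e-11.
Running total after k=3: 216.171.
k=4: B_{8}/(8)! × [f^{(7)}(28) − f^{(7)}(9)] = −1/1209600 × (1.14168e-09 − 2.06485e-09) = 7.63203e-16.

S_4 ≈ 216.171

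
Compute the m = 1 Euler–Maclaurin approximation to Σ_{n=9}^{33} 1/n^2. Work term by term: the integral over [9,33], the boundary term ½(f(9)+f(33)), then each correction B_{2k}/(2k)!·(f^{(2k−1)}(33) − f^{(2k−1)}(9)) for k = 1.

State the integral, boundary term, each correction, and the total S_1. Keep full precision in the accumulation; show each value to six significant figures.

The integral term ∫_9^33 1/x^2 dx = 0.0808081.
½[f(9) + f(33)] = ½[0.0123457 + 0.000918274] = 0.00663198.
Integral + boundary = 0.0874401.
Correction k=1: B_{2}/2! · (f^{(1)}(33) − f^{(1)}(9)) = 1/12 · (-5.56529e-05 − (-0.00274348)) = 0.000223986.

S_1 ≈ 0.0876640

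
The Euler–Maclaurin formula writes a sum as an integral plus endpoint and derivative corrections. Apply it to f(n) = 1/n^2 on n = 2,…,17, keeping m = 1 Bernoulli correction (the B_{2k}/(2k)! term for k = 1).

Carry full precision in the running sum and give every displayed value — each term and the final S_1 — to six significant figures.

Integral: ∫_2^17 1/x^2 dx = 0.441176.
Boundary: ½(f(2) + f(17)) = ½(0.250000 + 0.00346021) = 0.126730.
So far: 0.567907.
Correction k=1: B_{2}/2! · (f^{(1)}(17) − f^{(1)}(2)) = 1/12 · (-0.000407083 − (-0.250000)) = 0.0207994.

S_1 ≈ 0.588706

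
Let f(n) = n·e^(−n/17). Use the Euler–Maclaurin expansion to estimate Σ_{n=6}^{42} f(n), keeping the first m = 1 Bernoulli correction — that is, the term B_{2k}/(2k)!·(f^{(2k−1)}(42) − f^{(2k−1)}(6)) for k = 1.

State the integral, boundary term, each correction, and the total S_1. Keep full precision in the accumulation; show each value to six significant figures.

Integral: ∫_6^42 x·e^(−x/17) dx = 189.935.
Endpoint term: (f(6) + f(42))/2 = (4.21571 + 3.55047)/2 = 3.88309.
So far: 193.818.
Order-1 term: 1/12 · (-0.124316 − 0.454636) = -0.0482460.

S_1 ≈ 193.770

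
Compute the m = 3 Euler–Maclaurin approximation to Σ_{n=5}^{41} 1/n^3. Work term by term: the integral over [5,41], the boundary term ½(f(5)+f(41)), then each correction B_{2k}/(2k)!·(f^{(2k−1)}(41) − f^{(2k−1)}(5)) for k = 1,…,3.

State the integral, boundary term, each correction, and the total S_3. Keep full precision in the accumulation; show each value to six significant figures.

Integral: ∫_5^41 1/x^3 dx = 0.0197026.
Endpoint term: (f(5) + f(41))/2 = (0.00800000 + 1.45094e-05)/2 = 0.00400725.
Integral + boundary = 0.0237098.
Order-1 term: 1/12 · (-1.06166e-06 − (-0.00480000)) = 0.000399912.
Running total after k=1: 0.0241097.
Order-2 term: −1/720 · (-1.26313e-08 − (-0.00384000)) = -5.33332e-06.
Running total after k=2: 0.0241044.
Order-3 term: 1/30240 · (-3.15595e-10 − (-0.00645120)) = 2.13333e-07.

S_3 ≈ 0.0241046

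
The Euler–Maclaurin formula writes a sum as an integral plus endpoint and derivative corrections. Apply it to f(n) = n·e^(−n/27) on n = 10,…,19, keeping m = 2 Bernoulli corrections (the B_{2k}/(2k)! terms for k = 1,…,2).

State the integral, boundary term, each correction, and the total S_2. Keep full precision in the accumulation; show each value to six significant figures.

S_2 ≈ 83.4377

∫_10^19 x·e^(−x/27) dx evaluates to 75.3092.
Endpoint term: (f(10) + f(19))/2 = (6.90479 + 9.40024)/2 = 8.15251.
So far: 83.4617.
Correction k=1: B_{2}/2! · (f^{(1)}(19) − f^{(1)}(10)) = 1/12 · (0.146592 − 0.434746) = -0.0240128.
After k=1: 83.4377.
Correction k=2: B_{4}/4! · (f^{(3)}(19) − f^{(3)}(10)) = −1/720 · (0.00155842 − 0.00249068) = 1.29479e-06.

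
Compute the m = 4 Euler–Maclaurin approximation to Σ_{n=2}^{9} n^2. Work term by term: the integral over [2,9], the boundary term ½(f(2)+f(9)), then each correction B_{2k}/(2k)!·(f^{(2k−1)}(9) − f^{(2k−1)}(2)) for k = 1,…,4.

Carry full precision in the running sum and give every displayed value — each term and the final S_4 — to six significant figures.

S_4 ≈ 284.000

The integral term ∫_2^9 x^2 dx = 240.333.
½[f(2) + f(9)] = ½[4.00000 + 81.0000] = 42.5000.
Running total after boundary: 282.833.
k=1: B_{2}/(2)! × [f^{(1)}(9) − f^{(1)}(2)] = 1/12 × (18.0000 − 4.00000) = 1.16667.
After k=1: 284.000.
k=2: B_{4}/(4)! × [f^{(3)}(9) − f^{(3)}(2)] = −1/720 × (0.00000 − 0.00000) = 0.00000.
After k=2: 284.000.
k=3: B_{6}/(6)! × [f^{(5)}(9) − f^{(5)}(2)] = 1/30240 × (0.00000 − 0.00000) = 0.00000.
After k=3: 284.000.
k=4: B_{8}/(8)! × [f^{(7)}(9) − f^{(7)}(2)] = −1/1209600 × (0.00000 − 0.00000) = 0.00000.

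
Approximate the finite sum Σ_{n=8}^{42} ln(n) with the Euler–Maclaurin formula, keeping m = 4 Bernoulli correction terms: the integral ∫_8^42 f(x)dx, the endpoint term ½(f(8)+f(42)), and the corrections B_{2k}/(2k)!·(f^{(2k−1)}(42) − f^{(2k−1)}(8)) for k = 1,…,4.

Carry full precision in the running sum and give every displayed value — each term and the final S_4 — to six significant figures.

S_4 ≈ 109.247

The integral term ∫_8^42 ln(x) dx = 106.347.
Endpoint term: (f(8) + f(42))/2 = (2.07944 + 3.73767)/2 = 2.90856.
Running total after boundary: 109.255.
Correction k=1: B_{2}/2! · (f^{(1)}(42) − f^{(1)}(8)) = 1/12 · (0.0238095 − 0.125000) = -0.00843254.
Running total after k=1: 109.247.
Correction k=2: B_{4}/4! · (f^{(3)}(42) − f^{(3)}(8)) = −1/720 · (2.69949e-05 − 0.00390625) = 5.38785e-06.
Running total after k=2: 109.247.
Correction k=3: B_{6}/6! · (f^{(5)}(42) − f^{(5)}(8)) = 1/30240 · (1.83639e-07 − 0.000732422) = -2.42142e-08.
Running total after k=3: 109.247.
Correction k=4: B_{8}/8! · (f^{(7)}(42) − f^{(7)}(8)) = −1/1209600 · (3.12311e-09 − 0.000343323) = 2.83829e-10.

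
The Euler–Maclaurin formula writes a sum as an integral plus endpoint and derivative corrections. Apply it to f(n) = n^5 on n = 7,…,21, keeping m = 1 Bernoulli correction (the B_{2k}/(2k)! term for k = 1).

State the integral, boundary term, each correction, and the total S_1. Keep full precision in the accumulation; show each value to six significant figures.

S_1 ≈ 1.64052e+07

The integral term ∫_7^21 x^5 dx = 1.42747e+07.
Boundary: ½(f(7) + f(21)) = ½(16807.0 + 4.08410e+06) = 2.05045e+06.
So far: 1.63252e+07.
Correction k=1: B_{2}/2! · (f^{(1)}(21) − f^{(1)}(7)) = 1/12 · (972405 − 12005.0) = 80033.3.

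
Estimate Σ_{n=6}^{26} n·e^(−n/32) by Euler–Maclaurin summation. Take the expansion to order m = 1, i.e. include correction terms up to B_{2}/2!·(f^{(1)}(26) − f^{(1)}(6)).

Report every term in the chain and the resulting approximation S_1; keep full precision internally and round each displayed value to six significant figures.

S_1 ≈ 192.711

Integral: ∫_6^26 x·e^(−x/32) dx = 184.504.
½[f(6) + f(26)] = ½[4.97417 + 11.5374] = 8.25580.
So far: 192.760.
Correction k=1: B_{2}/2! · (f^{(1)}(26) − f^{(1)}(6)) = 1/12 · (0.0832026 − 0.673586) = -0.0491986.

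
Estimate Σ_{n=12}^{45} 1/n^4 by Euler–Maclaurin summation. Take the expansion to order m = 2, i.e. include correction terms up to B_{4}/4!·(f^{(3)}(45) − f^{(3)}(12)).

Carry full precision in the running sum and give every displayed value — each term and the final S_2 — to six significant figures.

S_2 ≈ 0.000214811

Integral: ∫_12^45 1/x^4 dx = 0.000189243.
½[f(12) + f(45)] = ½[4.82253e-05 + 2.43865e-07] = 2.42346e-05.
Integral + boundary = 0.000213478.
k=1: B_{2}/(2)! × [f^{(1)}(45) − f^{(1)}(12)] = 1/12 × (-2.16769e-08 − (-1.60751e-05)) = 1.33779e-06.
Partial sum through k=1: 0.000214816.
k=2: B_{4}/(4)! × [f^{(3)}(45) − f^{(3)}(12)] = −1/720 × (-3.21139e-10 − (-3.34898e-06)) = -4.65091e-09.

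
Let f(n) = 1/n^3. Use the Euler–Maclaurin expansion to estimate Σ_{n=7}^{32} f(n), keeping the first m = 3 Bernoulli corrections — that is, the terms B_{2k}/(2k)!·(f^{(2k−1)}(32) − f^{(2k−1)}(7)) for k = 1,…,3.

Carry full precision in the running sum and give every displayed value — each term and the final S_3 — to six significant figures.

S_3 ≈ 0.0112920

The integral term ∫_7^32 1/x^3 dx = 0.00971580.
Boundary: ½(f(7) + f(32)) = ½(0.00291545 + 3.05176e-05) = 0.00147298.
Integral + boundary = 0.0111888.
Order-1 term: 1/12 · (-2.86102e-06 − (-0.00124948)) = 0.000103885.
Running total after k=1: 0.0112927.
Order-2 term: −1/720 · (-5.58794e-08 − (-0.000509992)) = -7.08244e-07.
Running total after k=2: 0.0112920.
Order-3 term: 1/30240 · (-2.29193e-09 − (-0.000437136)) = 1.44555e-08.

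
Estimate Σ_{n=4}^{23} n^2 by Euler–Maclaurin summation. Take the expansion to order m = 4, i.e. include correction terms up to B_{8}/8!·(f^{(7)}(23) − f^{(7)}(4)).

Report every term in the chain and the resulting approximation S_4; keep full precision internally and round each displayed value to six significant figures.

S_4 ≈ 4310.00

∫_4^23 x^2 dx evaluates to 4034.33.
½[f(4) + f(23)] = ½[16.0000 + 529.000] = 272.500.
So far: 4306.83.
k=1: B_{2}/(2)! × [f^{(1)}(23) − f^{(1)}(4)] = 1/12 × (46.0000 − 8.00000) = 3.16667.
Running total after k=1: 4310.00.
k=2: B_{4}/(4)! × [f^{(3)}(23) − f^{(3)}(4)] = −1/720 × (0.00000 − 0.00000) = 0.00000.
Running total after k=2: 4310.00.
k=3: B_{6}/(6)! × [f^{(5)}(23) − f^{(5)}(4)] = 1/30240 × (0.00000 − 0.00000) = 0.00000.
Running total after k=3: 4310.00.
k=4: B_{8}/(8)! × [f^{(7)}(23) − f^{(7)}(4)] = −1/1209600 × (0.00000 − 0.00000) = 0.00000.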